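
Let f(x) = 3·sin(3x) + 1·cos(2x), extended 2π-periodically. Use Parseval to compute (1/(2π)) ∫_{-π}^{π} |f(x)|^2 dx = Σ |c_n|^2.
Σ |c_n|^2 = 5

Expand |f|^2 and use orthogonality of {sin(nx), cos(mx)} on [-π, π]:
  ∫_{-π}^{π} sin(nx)^2 dx = π, ∫ cos(mx)^2 dx = π, and cross terms integrate to 0.
So ∫_{-π}^{π} f(x)^2 dx = 3^2 · π + 1^2 · π = (9 + 1)π.
Divide by 2π: (9 + 1)/2 = 5.
By Parseval, this equals Σ |c_n|^2.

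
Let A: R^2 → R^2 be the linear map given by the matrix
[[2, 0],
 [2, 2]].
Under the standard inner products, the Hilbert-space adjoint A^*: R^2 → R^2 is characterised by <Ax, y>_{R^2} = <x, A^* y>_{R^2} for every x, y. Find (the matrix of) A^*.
A^* = A^T =
[[2, 2],
 [0, 2]]

For real matrices with standard dot products, the defining identity <Ax, y> = <x, A^* y> gives (Ax)^T y = x^T (A^*) y, i.e. x^T A^T y = x^T (A^*) y. Since this holds for all x, y, we must have A^* = A^T. Therefore
A^* =
[[2, 2],
 [0, 2]].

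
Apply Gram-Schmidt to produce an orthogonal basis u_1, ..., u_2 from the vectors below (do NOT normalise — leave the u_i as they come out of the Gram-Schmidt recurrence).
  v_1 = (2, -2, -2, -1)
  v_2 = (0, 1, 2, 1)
Orthogonal basis:
  u_1 = (2, -2, -2, -1)
  u_2 = (14/13, -1/13, 12/13, 6/13)

Apply the Gram-Schmidt recurrence
  u_1 = v_1
  u_i = v_i − Σ_{j<i} ((v_i · u_j) / (u_j · u_j)) · u_j.

Step by step this gives:
  u_1 = (2, -2, -2, -1)
  u_2 = (14/13, -1/13, 12/13, 6/13)

Orthogonality check:
  u_2 · u_1 = 0 (should be 0)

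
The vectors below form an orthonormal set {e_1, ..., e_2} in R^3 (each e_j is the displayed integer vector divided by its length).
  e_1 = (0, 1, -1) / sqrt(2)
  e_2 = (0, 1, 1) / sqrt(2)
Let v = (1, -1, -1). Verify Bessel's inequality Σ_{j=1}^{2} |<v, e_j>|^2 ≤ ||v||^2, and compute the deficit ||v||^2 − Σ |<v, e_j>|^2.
Σ |<v, e_j>|^2 = 2; ||v||^2 = 3; deficit = 1

Write each e_j = u_j / sqrt(<u_j, u_j>) where u_j is the displayed integer vector. Then <v, e_j> = <v, u_j> / sqrt(<u_j, u_j>), so |<v, e_j>|^2 = <v, u_j>^2 / <u_j, u_j>.
Coefficients: <v, e_1> = 0/sqrt(2), <v, e_2> = -2/sqrt(2).
Square and sum: Σ |<v, e_j>|^2 = 2.
Compute ||v||^2 = v·v = 3.
Deficit = 3 − 2 = 1 ≥ 0, confirming Bessel's inequality. (The deficit equals ||v − Σ <v,e_j> e_j||^2, the squared distance from v to span{e_j}.)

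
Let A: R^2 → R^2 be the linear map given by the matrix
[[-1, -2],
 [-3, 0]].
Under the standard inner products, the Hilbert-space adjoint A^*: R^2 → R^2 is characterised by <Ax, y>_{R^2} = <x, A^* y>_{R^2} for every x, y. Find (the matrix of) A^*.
A^* = A^T =
[[-1, -3],
 [-2, 0]]

For real matrices with standard dot products, the defining identity <Ax, y> = <x, A^* y> gives (Ax)^T y = x^T (A^*) y, i.e. x^T A^T y = x^T (A^*) y. Since this holds for all x, y, we must have A^* = A^T. Therefore
A^* =
[[-1, -3],
 [-2, 0]].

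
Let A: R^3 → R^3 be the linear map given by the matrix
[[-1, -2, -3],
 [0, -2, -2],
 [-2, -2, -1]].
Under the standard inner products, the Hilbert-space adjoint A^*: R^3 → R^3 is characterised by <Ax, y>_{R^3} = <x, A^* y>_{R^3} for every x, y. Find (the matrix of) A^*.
A^* = A^T =
[[-1, 0, -2],
 [-2, -2, -2],
 [-3, -2, -1]]

For real matrices with standard dot products, the defining identity <Ax, y> = <x, A^* y> gives (Ax)^T y = x^T (A^*) y, i.e. x^T A^T y = x^T (A^*) y. Since this holds for all x, y, we must have A^* = A^T. Therefore
A^* =
[[-1, 0, -2],
 [-2, -2, -2],
 [-3, -2, -1]].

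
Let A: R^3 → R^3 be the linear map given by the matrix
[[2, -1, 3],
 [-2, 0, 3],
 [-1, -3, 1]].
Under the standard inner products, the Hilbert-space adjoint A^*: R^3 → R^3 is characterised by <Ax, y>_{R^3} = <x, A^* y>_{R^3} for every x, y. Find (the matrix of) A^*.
A^* = A^T =
[[2, -2, -1],
 [-1, 0, -3],
 [3, 3, 1]]

For real matrices with standard dot products, the defining identity <Ax, y> = <x, A^* y> gives (Ax)^T y = x^T (A^*) y, i.e. x^T A^T y = x^T (A^*) y. Since this holds for all x, y, we must have A^* = A^T. Therefore
A^* =
[[2, -2, -1],
 [-1, 0, -3],
 [3, 3, 1]].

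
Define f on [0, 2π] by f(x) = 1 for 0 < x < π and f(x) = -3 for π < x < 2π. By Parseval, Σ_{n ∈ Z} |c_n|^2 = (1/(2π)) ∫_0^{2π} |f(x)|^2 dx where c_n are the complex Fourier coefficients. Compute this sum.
Σ |c_n|^2 = 5

Parseval equates the L^2 energy of f (normalised by 1/(2π)) with the ℓ^2 sum of its Fourier coefficients: (1/(2π)) ∫_0^{2π} |f|^2 = Σ |c_n|^2.
Compute the left side: (1/(2π)) [∫_0^π 1^2 dx + ∫_π^{2π} (-3)^2 dx] = (1/(2π)) · (1π + 9π) = (1 + 9)/2 = 5.
So Σ_{n ∈ Z} |c_n|^2 = 5.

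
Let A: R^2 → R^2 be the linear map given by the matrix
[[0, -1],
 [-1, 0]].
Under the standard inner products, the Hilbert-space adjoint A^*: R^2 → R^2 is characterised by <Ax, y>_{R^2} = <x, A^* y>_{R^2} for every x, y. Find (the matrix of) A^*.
A^* = A^T =
[[0, -1],
 [-1, 0]]

For real matrices with standard dot products, the defining identity <Ax, y> = <x, A^* y> gives (Ax)^T y = x^T (A^*) y, i.e. x^T A^T y = x^T (A^*) y. Since this holds for all x, y, we must have A^* = A^T. Therefore
A^* =
[[0, -1],
 [-1, 0]].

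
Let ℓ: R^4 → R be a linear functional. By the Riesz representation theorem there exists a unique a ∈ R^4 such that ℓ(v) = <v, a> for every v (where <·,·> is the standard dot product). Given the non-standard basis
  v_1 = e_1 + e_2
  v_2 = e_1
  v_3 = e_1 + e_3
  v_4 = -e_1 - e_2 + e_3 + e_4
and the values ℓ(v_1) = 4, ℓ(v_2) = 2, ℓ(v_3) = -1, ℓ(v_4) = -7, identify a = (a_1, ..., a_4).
a = (2, 2, -3, 0)

Write a = (a_1, ..., a_4) in the standard basis. For each basis vector v_i, ℓ(v_i) = <v_i, a> is a linear equation in the a_j's. Collect the n equations into a matrix system V a = ℓ, where row i of V is v_i (expressed in the standard basis). Since V is invertible (lower-triangular with 1s on the diagonal, up to permutation), solve by back-substitution:
  V =
[[1, 1, 0, 0],
 [1, 0, 0, 0],
 [1, 0, 1, 0],
 [-1, -1, 1, 1]]
  V a = (4, 2, -1, -7)
Solving gives a = (2, 2, -3, 0).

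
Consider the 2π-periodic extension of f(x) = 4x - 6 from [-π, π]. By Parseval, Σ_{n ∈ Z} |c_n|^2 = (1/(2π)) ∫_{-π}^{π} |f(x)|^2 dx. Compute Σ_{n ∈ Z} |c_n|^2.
Σ |c_n|^2 = 16π^2/3 + 36

Expand and integrate term by term over [-π, π]:
  ∫ (4x)^2 dx = 16·(2π^3/3); ∫ 2·4·(-6)·x dx = 0 (odd integrand); ∫ (-6)^2 dx = 36·2π.
So (1/(2π)) ∫_{-π}^{π} (4x - 6)^2 dx = 16π^2/3 + 36 = 16π^2/3 + 36.
Parseval ⇒ Σ |c_n|^2 = 16π^2/3 + 36.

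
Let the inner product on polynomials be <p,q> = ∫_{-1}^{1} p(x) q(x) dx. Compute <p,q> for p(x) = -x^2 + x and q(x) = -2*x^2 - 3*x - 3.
<p,q> = 4/5

Expand the product: p(x)·q(x) = 2*x^4 + x^3 - 3*x.
∫_{-1}^{1} of each monomial x^k gives [2/(k+1) if k even, 0 if k odd]. Integrating term-by-term (or equivalently evaluating the antiderivative F(x) = 2*x^5/5 + x^4/4 - 3*x^2/2 at the endpoints):
  F(1) − F(−1) = -17/20 − (-33/20) = 4/5.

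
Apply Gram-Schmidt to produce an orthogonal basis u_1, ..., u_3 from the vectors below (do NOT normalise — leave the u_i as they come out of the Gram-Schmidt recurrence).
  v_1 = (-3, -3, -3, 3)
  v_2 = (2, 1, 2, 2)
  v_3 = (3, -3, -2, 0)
Orthogonal basis:
  u_1 = (-3, -3, -3, 3)
  u_2 = (5/4, 1/4, 5/4, 11/4)
  u_3 = (148/43, -108/43, -67/43, -27/43)

Apply the Gram-Schmidt recurrence
  u_1 = v_1
  u_i = v_i − Σ_{j<i} ((v_i · u_j) / (u_j · u_j)) · u_j.

Step by step this gives:
  u_1 = (-3, -3, -3, 3)
  u_2 = (5/4, 1/4, 5/4, 11/4)
  u_3 = (148/43, -108/43, -67/43, -27/43)

Orthogonality check:
  u_2 · u_1 = 0 (should be 0)
  u_3 · u_1 = 0 (should be 0)
  u_3 · u_2 = 0 (should be 0)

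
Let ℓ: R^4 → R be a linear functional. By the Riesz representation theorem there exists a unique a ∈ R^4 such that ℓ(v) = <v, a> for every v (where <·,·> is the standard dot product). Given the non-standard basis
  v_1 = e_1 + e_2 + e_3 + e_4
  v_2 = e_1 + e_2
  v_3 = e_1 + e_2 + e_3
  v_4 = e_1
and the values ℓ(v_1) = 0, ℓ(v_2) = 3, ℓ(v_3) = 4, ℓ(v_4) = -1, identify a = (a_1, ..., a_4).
a = (-1, 4, 1, -4)

Write a = (a_1, ..., a_4) in the standard basis. For each basis vector v_i, ℓ(v_i) = <v_i, a> is a linear equation in the a_j's. Collect the n equations into a matrix system V a = ℓ, where row i of V is v_i (expressed in the standard basis). Since V is invertible (lower-triangular with 1s on the diagonal, up to permutation), solve by back-substitution:
  V =
[[1, 1, 1, 1],
 [1, 1, 0, 0],
 [1, 1, 1, 0],
 [1, 0, 0, 0]]
  V a = (0, 3, 4, -1)
Solving gives a = (-1, 4, 1, -4).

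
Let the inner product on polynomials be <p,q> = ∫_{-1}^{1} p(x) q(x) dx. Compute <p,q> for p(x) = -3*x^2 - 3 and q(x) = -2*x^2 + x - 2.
<p,q> = 112/5

Expand the product: p(x)·q(x) = 6*x^4 - 3*x^3 + 12*x^2 - 3*x + 6.
∫_{-1}^{1} of each monomial x^k gives [2/(k+1) if k even, 0 if k odd]. Integrating term-by-term (or equivalently evaluating the antiderivative F(x) = 6*x^5/5 - 3*x^4/4 + 4*x^3 - 3*x^2/2 + 6*x at the endpoints):
  F(1) − F(−1) = 179/20 − (-269/20) = 112/5.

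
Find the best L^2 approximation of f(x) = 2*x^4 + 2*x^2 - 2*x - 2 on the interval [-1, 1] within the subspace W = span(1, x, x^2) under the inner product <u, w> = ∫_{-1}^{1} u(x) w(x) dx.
g(x) = 26*x^2/7 - 2*x - 76/35

The best approximation g ∈ W is the orthogonal projection of f onto W. Writing g = a_0 + a_1 x + a_2 x^2, the coefficients solve the normal equations G · a = b where
  G_{ij} = <φ_i, φ_j> and b_i = <f, φ_i>, with φ_0 = 1, φ_1 = x, φ_2 = x^2.
G =
  [2, 0, 2/3]
  [0, 2/3, 0]
  [2/3, 0, 2/5],
b = (-28/15, -4/3, 4/105).
Solving gives a_0 = -76/35, a_1 = -2, a_2 = 26/7, so
  g(x) = 26*x^2/7 - 2*x - 76/35.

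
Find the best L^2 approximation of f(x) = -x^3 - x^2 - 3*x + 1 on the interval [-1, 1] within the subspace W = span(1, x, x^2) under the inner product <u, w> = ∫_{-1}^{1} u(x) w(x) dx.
g(x) = -x^2 - 18*x/5 + 1

The best approximation g ∈ W is the orthogonal projection of f onto W. Writing g = a_0 + a_1 x + a_2 x^2, the coefficients solve the normal equations G · a = b where
  G_{ij} = <φ_i, φ_j> and b_i = <f, φ_i>, with φ_0 = 1, φ_1 = x, φ_2 = x^2.
G =
  [2, 0, 2/3]
  [0, 2/3, 0]
  [2/3, 0, 2/5],
b = (4/3, -12/5, 4/15).
Solving gives a_0 = 1, a_1 = -18/5, a_2 = -1, so
  g(x) = -x^2 - 18*x/5 + 1.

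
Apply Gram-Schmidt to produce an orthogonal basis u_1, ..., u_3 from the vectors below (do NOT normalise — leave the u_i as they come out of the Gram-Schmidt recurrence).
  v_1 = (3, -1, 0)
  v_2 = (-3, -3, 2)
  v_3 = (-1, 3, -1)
Orthogonal basis:
  u_1 = (3, -1, 0)
  u_2 = (-6/5, -18/5, 2)
  u_3 = (1/23, 3/23, 6/23)

Apply the Gram-Schmidt recurrence
  u_1 = v_1
  u_i = v_i − Σ_{j<i} ((v_i · u_j) / (u_j · u_j)) · u_j.

Step by step this gives:
  u_1 = (3, -1, 0)
  u_2 = (-6/5, -18/5, 2)
  u_3 = (1/23, 3/23, 6/23)

Orthogonality check:
  u_2 · u_1 = 0 (should be 0)
  u_3 · u_1 = 0 (should be 0)
  u_3 · u_2 = 0 (should be 0)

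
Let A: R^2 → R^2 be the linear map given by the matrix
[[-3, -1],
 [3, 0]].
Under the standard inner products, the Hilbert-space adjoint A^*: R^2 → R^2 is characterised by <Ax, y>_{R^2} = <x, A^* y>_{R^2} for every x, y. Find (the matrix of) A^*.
A^* = A^T =
[[-3, 3],
 [-1, 0]]

For real matrices with standard dot products, the defining identity <Ax, y> = <x, A^* y> gives (Ax)^T y = x^T (A^*) y, i.e. x^T A^T y = x^T (A^*) y. Since this holds for all x, y, we must have A^* = A^T. Therefore
A^* =
[[-3, 3],
 [-1, 0]].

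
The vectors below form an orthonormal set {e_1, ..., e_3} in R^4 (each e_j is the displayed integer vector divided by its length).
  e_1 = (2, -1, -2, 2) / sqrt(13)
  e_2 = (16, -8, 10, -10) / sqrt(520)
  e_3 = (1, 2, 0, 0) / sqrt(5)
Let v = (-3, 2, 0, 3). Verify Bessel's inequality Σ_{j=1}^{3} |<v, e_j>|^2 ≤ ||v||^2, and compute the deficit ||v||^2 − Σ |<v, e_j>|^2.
Σ |<v, e_j>|^2 = 35/2; ||v||^2 = 22; deficit = 9/2

Write each e_j = u_j / sqrt(<u_j, u_j>) where u_j is the displayed integer vector. Then <v, e_j> = <v, u_j> / sqrt(<u_j, u_j>), so |<v, e_j>|^2 = <v, u_j>^2 / <u_j, u_j>.
Coefficients: <v, e_1> = -2/sqrt(13), <v, e_2> = -94/sqrt(520), <v, e_3> = 1/sqrt(5).
Square and sum: Σ |<v, e_j>|^2 = 35/2.
Compute ||v||^2 = v·v = 22.
Deficit = 22 − 35/2 = 9/2 ≥ 0, confirming Bessel's inequality. (The deficit equals ||v − Σ <v,e_j> e_j||^2, the squared distance from v to span{e_j}.)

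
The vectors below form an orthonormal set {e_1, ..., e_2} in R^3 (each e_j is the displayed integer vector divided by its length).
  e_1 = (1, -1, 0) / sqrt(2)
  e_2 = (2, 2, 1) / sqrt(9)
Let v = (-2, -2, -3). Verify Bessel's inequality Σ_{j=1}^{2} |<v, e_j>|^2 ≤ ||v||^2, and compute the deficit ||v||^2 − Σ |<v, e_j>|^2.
Σ |<v, e_j>|^2 = 121/9; ||v||^2 = 17; deficit = 32/9

Write each e_j = u_j / sqrt(<u_j, u_j>) where u_j is the displayed integer vector. Then <v, e_j> = <v, u_j> / sqrt(<u_j, u_j>), so |<v, e_j>|^2 = <v, u_j>^2 / <u_j, u_j>.
Coefficients: <v, e_1> = 0/sqrt(2), <v, e_2> = -11/sqrt(9).
Square and sum: Σ |<v, e_j>|^2 = 121/9.
Compute ||v||^2 = v·v = 17.
Deficit = 17 − 121/9 = 32/9 ≥ 0, confirming Bessel's inequality. (The deficit equals ||v − Σ <v,e_j> e_j||^2, the squared distance from v to span{e_j}.)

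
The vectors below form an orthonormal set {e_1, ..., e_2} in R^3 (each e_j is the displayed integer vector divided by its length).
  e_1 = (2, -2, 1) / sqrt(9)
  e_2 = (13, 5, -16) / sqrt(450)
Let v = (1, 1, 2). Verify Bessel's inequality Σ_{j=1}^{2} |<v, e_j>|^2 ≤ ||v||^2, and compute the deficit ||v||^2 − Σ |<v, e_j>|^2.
Σ |<v, e_j>|^2 = 22/25; ||v||^2 = 6; deficit = 128/25

Write each e_j = u_j / sqrt(<u_j, u_j>) where u_j is the displayed integer vector. Then <v, e_j> = <v, u_j> / sqrt(<u_j, u_j>), so |<v, e_j>|^2 = <v, u_j>^2 / <u_j, u_j>.
Coefficients: <v, e_1> = 2/sqrt(9), <v, e_2> = -14/sqrt(450).
Square and sum: Σ |<v, e_j>|^2 = 22/25.
Compute ||v||^2 = v·v = 6.
Deficit = 6 − 22/25 = 128/25 ≥ 0, confirming Bessel's inequality. (The deficit equals ||v − Σ <v,e_j> e_j||^2, the squared distance from v to span{e_j}.)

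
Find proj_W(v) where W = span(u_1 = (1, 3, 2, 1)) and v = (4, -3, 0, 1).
proj_W(v) = (-4/15, -4/5, -8/15, -4/15)

Set up U = [u_1 | ... | u_1] ∈ R^(4×1). The projector onto W = col(U) is P = U (U^T U)^(-1) U^T.
Compute U^T U =
  [15],
and U^T v = (-4).
Solve U^T U · c = U^T v for the coefficients: c = (-4/15). The projection is proj_W(v) = U c.
Check: (v - proj_W(v)) · u_1 = 0  (should be 0).
Result: proj_W(v) = (-4/15, -4/5, -8/15, -4/15).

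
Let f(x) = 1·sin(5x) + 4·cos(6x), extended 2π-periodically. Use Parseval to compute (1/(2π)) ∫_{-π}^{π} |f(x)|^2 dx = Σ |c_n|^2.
Σ |c_n|^2 = 17/2

Expand |f|^2 and use orthogonality of {sin(nx), cos(mx)} on [-π, π]:
  ∫_{-π}^{π} sin(nx)^2 dx = π, ∫ cos(mx)^2 dx = π, and cross terms integrate to 0.
So ∫_{-π}^{π} f(x)^2 dx = 1^2 · π + 4^2 · π = (1 + 16)π.
Divide by 2π: (1 + 16)/2 = 17/2.
By Parseval, this equals Σ |c_n|^2.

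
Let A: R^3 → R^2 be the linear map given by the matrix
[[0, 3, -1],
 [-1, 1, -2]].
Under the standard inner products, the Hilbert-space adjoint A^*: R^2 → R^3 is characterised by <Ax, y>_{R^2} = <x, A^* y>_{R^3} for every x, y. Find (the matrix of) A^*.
A^* = A^T =
[[0, -1],
 [3, 1],
 [-1, -2]]

For real matrices with standard dot products, the defining identity <Ax, y> = <x, A^* y> gives (Ax)^T y = x^T (A^*) y, i.e. x^T A^T y = x^T (A^*) y. Since this holds for all x, y, we must have A^* = A^T. Therefore
A^* =
[[0, -1],
 [3, 1],
 [-1, -2]].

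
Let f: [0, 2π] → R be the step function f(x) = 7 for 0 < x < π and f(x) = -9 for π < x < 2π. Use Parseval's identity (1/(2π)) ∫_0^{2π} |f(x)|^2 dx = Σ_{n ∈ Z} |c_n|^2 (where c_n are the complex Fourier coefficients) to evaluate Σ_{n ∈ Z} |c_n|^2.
Σ |c_n|^2 = 65

Parseval equates the L^2 energy of f (normalised by 1/(2π)) with the ℓ^2 sum of its Fourier coefficients: (1/(2π)) ∫_0^{2π} |f|^2 = Σ |c_n|^2.
Compute the left side: (1/(2π)) [∫_0^π 7^2 dx + ∫_π^{2π} (-9)^2 dx] = (1/(2π)) · (49π + 81π) = (49 + 81)/2 = 65.
So Σ_{n ∈ Z} |c_n|^2 = 65.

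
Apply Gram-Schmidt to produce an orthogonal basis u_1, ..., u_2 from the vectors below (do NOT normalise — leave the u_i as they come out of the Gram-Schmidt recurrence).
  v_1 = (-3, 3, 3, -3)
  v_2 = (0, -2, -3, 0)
Orthogonal basis:
  u_1 = (-3, 3, 3, -3)
  u_2 = (-5/4, -3/4, -7/4, -5/4)

Apply the Gram-Schmidt recurrence
  u_1 = v_1
  u_i = v_i − Σ_{j<i} ((v_i · u_j) / (u_j · u_j)) · u_j.

Step by step this gives:
  u_1 = (-3, 3, 3, -3)
  u_2 = (-5/4, -3/4, -7/4, -5/4)

Orthogonality check:
  u_2 · u_1 = 0 (should be 0)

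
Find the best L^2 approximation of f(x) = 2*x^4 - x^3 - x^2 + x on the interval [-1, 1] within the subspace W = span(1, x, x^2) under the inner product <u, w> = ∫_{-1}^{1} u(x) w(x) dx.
g(x) = 5*x^2/7 + 2*x/5 - 6/35

The best approximation g ∈ W is the orthogonal projection of f onto W. Writing g = a_0 + a_1 x + a_2 x^2, the coefficients solve the normal equations G · a = b where
  G_{ij} = <φ_i, φ_j> and b_i = <f, φ_i>, with φ_0 = 1, φ_1 = x, φ_2 = x^2.
G =
  [2, 0, 2/3]
  [0, 2/3, 0]
  [2/3, 0, 2/5],
b = (2/15, 4/15, 6/35).
Solving gives a_0 = -6/35, a_1 = 2/5, a_2 = 5/7, so
  g(x) = 5*x^2/7 + 2*x/5 - 6/35.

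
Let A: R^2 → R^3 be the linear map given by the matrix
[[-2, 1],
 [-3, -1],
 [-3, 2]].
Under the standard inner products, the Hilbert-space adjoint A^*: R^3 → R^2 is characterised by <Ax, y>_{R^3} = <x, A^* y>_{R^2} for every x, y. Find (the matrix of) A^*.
A^* = A^T =
[[-2, -3, -3],
 [1, -1, 2]]

For real matrices with standard dot products, the defining identity <Ax, y> = <x, A^* y> gives (Ax)^T y = x^T (A^*) y, i.e. x^T A^T y = x^T (A^*) y. Since this holds for all x, y, we must have A^* = A^T. Therefore
A^* =
[[-2, -3, -3],
 [1, -1, 2]].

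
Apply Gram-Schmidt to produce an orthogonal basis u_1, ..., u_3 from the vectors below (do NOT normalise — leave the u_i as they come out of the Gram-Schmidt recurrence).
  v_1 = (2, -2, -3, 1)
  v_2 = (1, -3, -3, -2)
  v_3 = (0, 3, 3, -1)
Orthogonal basis:
  u_1 = (2, -2, -3, 1)
  u_2 = (-2/3, -4/3, -1/2, -17/6)
  u_3 = (304/189, 167/189, 13/63, -157/189)

Apply the Gram-Schmidt recurrence
  u_1 = v_1
  u_i = v_i − Σ_{j<i} ((v_i · u_j) / (u_j · u_j)) · u_j.

Step by step this gives:
  u_1 = (2, -2, -3, 1)
  u_2 = (-2/3, -4/3, -1/2, -17/6)
  u_3 = (304/189, 167/189, 13/63, -157/189)

Orthogonality check:
  u_2 · u_1 = 0 (should be 0)
  u_3 · u_1 = 0 (should be 0)
  u_3 · u_2 = 0 (should be 0)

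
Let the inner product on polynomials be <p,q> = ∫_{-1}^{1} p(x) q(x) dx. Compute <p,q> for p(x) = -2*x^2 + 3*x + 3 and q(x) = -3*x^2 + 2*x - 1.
<p,q> = -64/15

Expand the product: p(x)·q(x) = 6*x^4 - 13*x^3 - x^2 + 3*x - 3.
∫_{-1}^{1} of each monomial x^k gives [2/(k+1) if k even, 0 if k odd]. Integrating term-by-term (or equivalently evaluating the antiderivative F(x) = 6*x^5/5 - 13*x^4/4 - x^3/3 + 3*x^2/2 - 3*x at the endpoints):
  F(1) − F(−1) = -233/60 − (23/60) = -64/15.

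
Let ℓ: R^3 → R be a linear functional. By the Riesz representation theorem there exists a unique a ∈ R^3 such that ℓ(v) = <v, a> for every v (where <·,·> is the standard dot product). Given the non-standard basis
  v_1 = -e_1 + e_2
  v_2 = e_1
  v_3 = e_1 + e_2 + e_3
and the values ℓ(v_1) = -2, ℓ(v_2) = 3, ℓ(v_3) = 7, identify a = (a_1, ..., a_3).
a = (3, 1, 3)

Write a = (a_1, ..., a_3) in the standard basis. For each basis vector v_i, ℓ(v_i) = <v_i, a> is a linear equation in the a_j's. Collect the n equations into a matrix system V a = ℓ, where row i of V is v_i (expressed in the standard basis). Since V is invertible (lower-triangular with 1s on the diagonal, up to permutation), solve by back-substitution:
  V =
[[-1, 1, 0],
 [1, 0, 0],
 [1, 1, 1]]
  V a = (-2, 3, 7)
Solving gives a = (3, 1, 3).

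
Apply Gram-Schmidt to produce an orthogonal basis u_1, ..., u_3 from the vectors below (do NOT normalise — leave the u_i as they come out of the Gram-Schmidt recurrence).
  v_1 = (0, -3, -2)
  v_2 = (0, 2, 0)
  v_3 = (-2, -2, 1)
Orthogonal basis:
  u_1 = (0, -3, -2)
  u_2 = (0, 8/13, -12/13)
  u_3 = (-2, 0, 0)

Apply the Gram-Schmidt recurrence
  u_1 = v_1
  u_i = v_i − Σ_{j<i} ((v_i · u_j) / (u_j · u_j)) · u_j.

Step by step this gives:
  u_1 = (0, -3, -2)
  u_2 = (0, 8/13, -12/13)
  u_3 = (-2, 0, 0)

Orthogonality check:
  u_2 · u_1 = 0 (should be 0)
  u_3 · u_1 = 0 (should be 0)
  u_3 · u_2 = 0 (should be 0)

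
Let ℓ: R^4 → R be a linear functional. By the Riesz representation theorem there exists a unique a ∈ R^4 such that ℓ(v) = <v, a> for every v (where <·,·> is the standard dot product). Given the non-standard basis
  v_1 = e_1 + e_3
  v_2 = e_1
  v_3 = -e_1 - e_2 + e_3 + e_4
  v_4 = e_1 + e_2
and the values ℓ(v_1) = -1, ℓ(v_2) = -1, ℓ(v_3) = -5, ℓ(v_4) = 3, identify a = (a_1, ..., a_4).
a = (-1, 4, 0, -2)

Write a = (a_1, ..., a_4) in the standard basis. For each basis vector v_i, ℓ(v_i) = <v_i, a> is a linear equation in the a_j's. Collect the n equations into a matrix system V a = ℓ, where row i of V is v_i (expressed in the standard basis). Since V is invertible (lower-triangular with 1s on the diagonal, up to permutation), solve by back-substitution:
  V =
[[1, 0, 1, 0],
 [1, 0, 0, 0],
 [-1, -1, 1, 1],
 [1, 1, 0, 0]]
  V a = (-1, -1, -5, 3)
Solving gives a = (-1, 4, 0, -2).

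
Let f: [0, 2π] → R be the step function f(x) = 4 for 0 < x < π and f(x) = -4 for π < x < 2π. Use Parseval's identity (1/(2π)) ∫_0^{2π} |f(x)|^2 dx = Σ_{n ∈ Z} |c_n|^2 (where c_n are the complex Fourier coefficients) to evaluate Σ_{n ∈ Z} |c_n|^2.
Σ |c_n|^2 = 16

Parseval equates the L^2 energy of f (normalised by 1/(2π)) with the ℓ^2 sum of its Fourier coefficients: (1/(2π)) ∫_0^{2π} |f|^2 = Σ |c_n|^2.
Compute the left side: (1/(2π)) [∫_0^π 4^2 dx + ∫_π^{2π} (-4)^2 dx] = (1/(2π)) · (16π + 16π) = (16 + 16)/2 = 16.
So Σ_{n ∈ Z} |c_n|^2 = 16.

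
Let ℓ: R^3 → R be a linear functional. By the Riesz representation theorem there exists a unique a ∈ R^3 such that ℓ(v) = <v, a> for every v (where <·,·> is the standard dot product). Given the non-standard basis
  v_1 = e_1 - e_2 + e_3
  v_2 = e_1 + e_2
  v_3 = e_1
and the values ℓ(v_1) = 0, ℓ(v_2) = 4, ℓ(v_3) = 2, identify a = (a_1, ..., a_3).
a = (2, 2, 0)

Write a = (a_1, ..., a_3) in the standard basis. For each basis vector v_i, ℓ(v_i) = <v_i, a> is a linear equation in the a_j's. Collect the n equations into a matrix system V a = ℓ, where row i of V is v_i (expressed in the standard basis). Since V is invertible (lower-triangular with 1s on the diagonal, up to permutation), solve by back-substitution:
  V =
[[1, -1, 1],
 [1, 1, 0],
 [1, 0, 0]]
  V a = (0, 4, 2)
Solving gives a = (2, 2, 0).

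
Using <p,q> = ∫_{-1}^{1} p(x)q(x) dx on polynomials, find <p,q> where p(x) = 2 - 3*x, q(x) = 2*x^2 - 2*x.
<p,q> = 20/3

Expand the product: p(x)·q(x) = -6*x^3 + 10*x^2 - 4*x.
∫_{-1}^{1} of each monomial x^k gives [2/(k+1) if k even, 0 if k odd]. Integrating term-by-term (or equivalently evaluating the antiderivative F(x) = -3*x^4/2 + 10*x^3/3 - 2*x^2 at the endpoints):
  F(1) − F(−1) = -1/6 − (-41/6) = 20/3.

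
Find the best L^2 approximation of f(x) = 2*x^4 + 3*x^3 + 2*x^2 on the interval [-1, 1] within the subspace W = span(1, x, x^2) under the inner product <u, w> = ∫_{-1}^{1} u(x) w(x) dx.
g(x) = 26*x^2/7 + 9*x/5 - 6/35

The best approximation g ∈ W is the orthogonal projection of f onto W. Writing g = a_0 + a_1 x + a_2 x^2, the coefficients solve the normal equations G · a = b where
  G_{ij} = <φ_i, φ_j> and b_i = <f, φ_i>, with φ_0 = 1, φ_1 = x, φ_2 = x^2.
G =
  [2, 0, 2/3]
  [0, 2/3, 0]
  [2/3, 0, 2/5],
b = (32/15, 6/5, 48/35).
Solving gives a_0 = -6/35, a_1 = 9/5, a_2 = 26/7, so
  g(x) = 26*x^2/7 + 9*x/5 - 6/35.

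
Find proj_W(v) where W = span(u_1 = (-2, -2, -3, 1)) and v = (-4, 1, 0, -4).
proj_W(v) = (-2/9, -2/9, -1/3, 1/9)

Set up U = [u_1 | ... | u_1] ∈ R^(4×1). The projector onto W = col(U) is P = U (U^T U)^(-1) U^T.
Compute U^T U =
  [18],
and U^T v = (2).
Solve U^T U · c = U^T v for the coefficients: c = (1/9). The projection is proj_W(v) = U c.
Check: (v - proj_W(v)) · u_1 = 0  (should be 0).
Result: proj_W(v) = (-2/9, -2/9, -1/3, 1/9).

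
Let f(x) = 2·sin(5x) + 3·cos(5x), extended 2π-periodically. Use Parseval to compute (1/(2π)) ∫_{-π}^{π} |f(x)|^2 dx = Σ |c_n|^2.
Σ |c_n|^2 = 13/2

Expand |f|^2 and use orthogonality of {sin(nx), cos(mx)} on [-π, π]:
  ∫_{-π}^{π} sin(nx)^2 dx = π, ∫ cos(mx)^2 dx = π, and cross terms integrate to 0.
So ∫_{-π}^{π} f(x)^2 dx = 2^2 · π + 3^2 · π = (4 + 9)π.
Divide by 2π: (4 + 9)/2 = 13/2.
By Parseval, this equals Σ |c_n|^2.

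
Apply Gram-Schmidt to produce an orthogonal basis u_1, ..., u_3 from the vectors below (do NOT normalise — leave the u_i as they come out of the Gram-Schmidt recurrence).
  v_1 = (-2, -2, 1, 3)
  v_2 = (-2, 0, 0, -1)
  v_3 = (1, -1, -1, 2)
Orthogonal basis:
  u_1 = (-2, -2, 1, 3)
  u_2 = (-17/9, 1/9, -1/18, -7/6)
  u_3 = (-7/89, -31/89, -118/89, 14/89)

Apply the Gram-Schmidt recurrence
  u_1 = v_1
  u_i = v_i − Σ_{j<i} ((v_i · u_j) / (u_j · u_j)) · u_j.

Step by step this gives:
  u_1 = (-2, -2, 1, 3)
  u_2 = (-17/9, 1/9, -1/18, -7/6)
  u_3 = (-7/89, -31/89, -118/89, 14/89)

Orthogonality check:
  u_2 · u_1 = 0 (should be 0)
  u_3 · u_1 = 0 (should be 0)
  u_3 · u_2 = 0 (should be 0)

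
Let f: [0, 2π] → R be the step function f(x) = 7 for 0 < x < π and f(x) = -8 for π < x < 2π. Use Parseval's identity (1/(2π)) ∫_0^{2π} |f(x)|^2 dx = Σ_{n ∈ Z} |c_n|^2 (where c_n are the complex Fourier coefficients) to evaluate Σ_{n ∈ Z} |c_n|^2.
Σ |c_n|^2 = 113/2

Parseval equates the L^2 energy of f (normalised by 1/(2π)) with the ℓ^2 sum of its Fourier coefficients: (1/(2π)) ∫_0^{2π} |f|^2 = Σ |c_n|^2.
Compute the left side: (1/(2π)) [∫_0^π 7^2 dx + ∫_π^{2π} (-8)^2 dx] = (1/(2π)) · (49π + 64π) = (49 + 64)/2 = 113/2.
So Σ_{n ∈ Z} |c_n|^2 = 113/2.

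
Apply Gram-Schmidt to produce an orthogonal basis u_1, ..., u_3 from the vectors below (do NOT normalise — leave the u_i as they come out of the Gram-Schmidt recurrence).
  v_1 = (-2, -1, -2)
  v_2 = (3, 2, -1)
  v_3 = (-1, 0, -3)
Orthogonal basis:
  u_1 = (-2, -1, -2)
  u_2 = (5/3, 4/3, -7/3)
  u_3 = (-1/9, 8/45, 1/45)

Apply the Gram-Schmidt recurrence
  u_1 = v_1
  u_i = v_i − Σ_{j<i} ((v_i · u_j) / (u_j · u_j)) · u_j.

Step by step this gives:
  u_1 = (-2, -1, -2)
  u_2 = (5/3, 4/3, -7/3)
  u_3 = (-1/9, 8/45, 1/45)

Orthogonality check:
  u_2 · u_1 = 0 (should be 0)
  u_3 · u_1 = 0 (should be 0)
  u_3 · u_2 = 0 (should be 0)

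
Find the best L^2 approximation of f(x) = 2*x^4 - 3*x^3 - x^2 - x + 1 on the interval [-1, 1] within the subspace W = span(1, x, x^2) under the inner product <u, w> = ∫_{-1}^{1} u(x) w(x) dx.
g(x) = 5*x^2/7 - 14*x/5 + 29/35

The best approximation g ∈ W is the orthogonal projection of f onto W. Writing g = a_0 + a_1 x + a_2 x^2, the coefficients solve the normal equations G · a = b where
  G_{ij} = <φ_i, φ_j> and b_i = <f, φ_i>, with φ_0 = 1, φ_1 = x, φ_2 = x^2.
G =
  [2, 0, 2/3]
  [0, 2/3, 0]
  [2/3, 0, 2/5],
b = (32/15, -28/15, 88/105).
Solving gives a_0 = 29/35, a_1 = -14/5, a_2 = 5/7, so
  g(x) = 5*x^2/7 - 14*x/5 + 29/35.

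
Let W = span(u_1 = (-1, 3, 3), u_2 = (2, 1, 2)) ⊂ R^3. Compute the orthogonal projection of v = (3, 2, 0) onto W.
proj_W(v) = (291/122, 22/61, 175/122)

Set up U = [u_1 | ... | u_2] ∈ R^(3×2). The projector onto W = col(U) is P = U (U^T U)^(-1) U^T.
Compute U^T U =
  [19, 7]
  [7, 9],
and U^T v = (3, 8).
Solve U^T U · c = U^T v for the coefficients: c = (-29/122, 131/122). The projection is proj_W(v) = U c.
Check: (v - proj_W(v)) · u_1 = 0  (should be 0).
Check: (v - proj_W(v)) · u_2 = 0  (should be 0).
Result: proj_W(v) = (291/122, 22/61, 175/122).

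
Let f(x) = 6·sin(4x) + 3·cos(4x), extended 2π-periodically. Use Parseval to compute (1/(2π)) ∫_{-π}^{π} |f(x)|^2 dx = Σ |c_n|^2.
Σ |c_n|^2 = 45/2

Expand |f|^2 and use orthogonality of {sin(nx), cos(mx)} on [-π, π]:
  ∫_{-π}^{π} sin(nx)^2 dx = π, ∫ cos(mx)^2 dx = π, and cross terms integrate to 0.
So ∫_{-π}^{π} f(x)^2 dx = 6^2 · π + 3^2 · π = (36 + 9)π.
Divide by 2π: (36 + 9)/2 = 45/2.
By Parseval, this equals Σ |c_n|^2.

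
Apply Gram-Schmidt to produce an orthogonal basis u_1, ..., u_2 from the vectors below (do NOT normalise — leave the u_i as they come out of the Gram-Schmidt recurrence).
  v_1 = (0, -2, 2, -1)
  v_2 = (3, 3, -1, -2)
Orthogonal basis:
  u_1 = (0, -2, 2, -1)
  u_2 = (3, 5/3, 1/3, -8/3)

Apply the Gram-Schmidt recurrence
  u_1 = v_1
  u_i = v_i − Σ_{j<i} ((v_i · u_j) / (u_j · u_j)) · u_j.

Step by step this gives:
  u_1 = (0, -2, 2, -1)
  u_2 = (3, 5/3, 1/3, -8/3)

Orthogonality check:
  u_2 · u_1 = 0 (should be 0)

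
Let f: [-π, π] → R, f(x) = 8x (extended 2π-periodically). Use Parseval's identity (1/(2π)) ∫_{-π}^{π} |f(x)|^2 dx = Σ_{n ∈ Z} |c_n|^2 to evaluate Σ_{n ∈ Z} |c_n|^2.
Σ |c_n|^2 = 64π^2/3

Expand and integrate term by term over [-π, π]:
  ∫ (8x)^2 dx = 64·(2π^3/3); ∫ 2·8·(0)·x dx = 0 (odd integrand); ∫ 0^2 dx = 0·2π.
So (1/(2π)) ∫_{-π}^{π} (8x)^2 dx = 64π^2/3 + 0 = 64π^2/3.
Parseval ⇒ Σ |c_n|^2 = 64π^2/3.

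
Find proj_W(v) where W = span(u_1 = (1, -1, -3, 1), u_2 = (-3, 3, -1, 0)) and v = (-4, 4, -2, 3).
proj_W(v) = (-848/219, 848/219, -202/73, 97/219)

Set up U = [u_1 | ... | u_2] ∈ R^(4×2). The projector onto W = col(U) is P = U (U^T U)^(-1) U^T.
Compute U^T U =
  [12, -3]
  [-3, 19],
and U^T v = (1, 26).
Solve U^T U · c = U^T v for the coefficients: c = (97/219, 105/73). The projection is proj_W(v) = U c.
Check: (v - proj_W(v)) · u_1 = 0  (should be 0).
Check: (v - proj_W(v)) · u_2 = 0  (should be 0).
Result: proj_W(v) = (-848/219, 848/219, -202/73, 97/219).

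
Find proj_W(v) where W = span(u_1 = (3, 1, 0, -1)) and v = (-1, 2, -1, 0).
proj_W(v) = (-3/11, -1/11, 0, 1/11)

Set up U = [u_1 | ... | u_1] ∈ R^(4×1). The projector onto W = col(U) is P = U (U^T U)^(-1) U^T.
Compute U^T U =
  [11],
and U^T v = (-1).
Solve U^T U · c = U^T v for the coefficients: c = (-1/11). The projection is proj_W(v) = U c.
Check: (v - proj_W(v)) · u_1 = 0  (should be 0).
Result: proj_W(v) = (-3/11, -1/11, 0, 1/11).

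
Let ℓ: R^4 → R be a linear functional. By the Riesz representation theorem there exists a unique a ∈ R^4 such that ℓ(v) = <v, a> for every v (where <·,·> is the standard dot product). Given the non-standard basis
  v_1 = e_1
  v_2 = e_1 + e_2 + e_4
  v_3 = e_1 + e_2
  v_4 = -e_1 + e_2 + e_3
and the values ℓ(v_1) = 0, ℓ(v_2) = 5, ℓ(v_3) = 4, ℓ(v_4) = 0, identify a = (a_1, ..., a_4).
a = (0, 4, -4, 1)

Write a = (a_1, ..., a_4) in the standard basis. For each basis vector v_i, ℓ(v_i) = <v_i, a> is a linear equation in the a_j's. Collect the n equations into a matrix system V a = ℓ, where row i of V is v_i (expressed in the standard basis). Since V is invertible (lower-triangular with 1s on the diagonal, up to permutation), solve by back-substitution:
  V =
[[1, 0, 0, 0],
 [1, 1, 0, 1],
 [1, 1, 0, 0],
 [-1, 1, 1, 0]]
  V a = (0, 5, 4, 0)
Solving gives a = (0, 4, -4, 1).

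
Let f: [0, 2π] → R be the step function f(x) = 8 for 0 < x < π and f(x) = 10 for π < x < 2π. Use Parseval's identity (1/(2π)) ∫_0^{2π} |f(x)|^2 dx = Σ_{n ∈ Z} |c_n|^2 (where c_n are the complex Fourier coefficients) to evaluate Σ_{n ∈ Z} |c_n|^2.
Σ |c_n|^2 = 82

Parseval equates the L^2 energy of f (normalised by 1/(2π)) with the ℓ^2 sum of its Fourier coefficients: (1/(2π)) ∫_0^{2π} |f|^2 = Σ |c_n|^2.
Compute the left side: (1/(2π)) [∫_0^π 8^2 dx + ∫_π^{2π} 10^2 dx] = (1/(2π)) · (64π + 100π) = (64 + 100)/2 = 82.
So Σ_{n ∈ Z} |c_n|^2 = 82.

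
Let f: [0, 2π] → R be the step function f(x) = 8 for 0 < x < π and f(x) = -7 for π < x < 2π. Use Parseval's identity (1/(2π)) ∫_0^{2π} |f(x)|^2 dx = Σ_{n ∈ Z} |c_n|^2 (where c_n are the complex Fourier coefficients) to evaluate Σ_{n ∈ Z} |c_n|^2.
Σ |c_n|^2 = 113/2

Parseval equates the L^2 energy of f (normalised by 1/(2π)) with the ℓ^2 sum of its Fourier coefficients: (1/(2π)) ∫_0^{2π} |f|^2 = Σ |c_n|^2.
Compute the left side: (1/(2π)) [∫_0^π 8^2 dx + ∫_π^{2π} (-7)^2 dx] = (1/(2π)) · (64π + 49π) = (64 + 49)/2 = 113/2.
So Σ_{n ∈ Z} |c_n|^2 = 113/2.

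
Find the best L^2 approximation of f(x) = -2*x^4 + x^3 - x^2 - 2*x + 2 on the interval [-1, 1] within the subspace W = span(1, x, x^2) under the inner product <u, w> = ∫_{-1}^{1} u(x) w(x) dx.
g(x) = -19*x^2/7 - 7*x/5 + 76/35

The best approximation g ∈ W is the orthogonal projection of f onto W. Writing g = a_0 + a_1 x + a_2 x^2, the coefficients solve the normal equations G · a = b where
  G_{ij} = <φ_i, φ_j> and b_i = <f, φ_i>, with φ_0 = 1, φ_1 = x, φ_2 = x^2.
G =
  [2, 0, 2/3]
  [0, 2/3, 0]
  [2/3, 0, 2/5],
b = (38/15, -14/15, 38/105).
Solving gives a_0 = 76/35, a_1 = -7/5, a_2 = -19/7, so
  g(x) = -19*x^2/7 - 7*x/5 + 76/35.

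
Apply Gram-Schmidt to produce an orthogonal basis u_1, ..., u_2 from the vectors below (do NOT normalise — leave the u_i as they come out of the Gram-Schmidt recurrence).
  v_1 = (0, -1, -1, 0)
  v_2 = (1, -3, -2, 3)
Orthogonal basis:
  u_1 = (0, -1, -1, 0)
  u_2 = (1, -1/2, 1/2, 3)

Apply the Gram-Schmidt recurrence
  u_1 = v_1
  u_i = v_i − Σ_{j<i} ((v_i · u_j) / (u_j · u_j)) · u_j.

Step by step this gives:
  u_1 = (0, -1, -1, 0)
  u_2 = (1, -1/2, 1/2, 3)

Orthogonality check:
  u_2 · u_1 = 0 (should be 0)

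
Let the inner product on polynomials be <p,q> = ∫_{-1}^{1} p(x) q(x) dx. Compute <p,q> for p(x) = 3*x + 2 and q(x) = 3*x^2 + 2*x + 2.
<p,q> = 16

Expand the product: p(x)·q(x) = 9*x^3 + 12*x^2 + 10*x + 4.
∫_{-1}^{1} of each monomial x^k gives [2/(k+1) if k even, 0 if k odd]. Integrating term-by-term (or equivalently evaluating the antiderivative F(x) = 9*x^4/4 + 4*x^3 + 5*x^2 + 4*x at the endpoints):
  F(1) − F(−1) = 61/4 − (-3/4) = 16.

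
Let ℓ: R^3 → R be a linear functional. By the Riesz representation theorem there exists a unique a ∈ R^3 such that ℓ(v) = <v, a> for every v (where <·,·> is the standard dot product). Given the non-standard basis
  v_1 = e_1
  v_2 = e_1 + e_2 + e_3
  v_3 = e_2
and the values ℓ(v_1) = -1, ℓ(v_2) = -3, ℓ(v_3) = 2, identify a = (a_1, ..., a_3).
a = (-1, 2, -4)

Write a = (a_1, ..., a_3) in the standard basis. For each basis vector v_i, ℓ(v_i) = <v_i, a> is a linear equation in the a_j's. Collect the n equations into a matrix system V a = ℓ, where row i of V is v_i (expressed in the standard basis). Since V is invertible (lower-triangular with 1s on the diagonal, up to permutation), solve by back-substitution:
  V =
[[1, 0, 0],
 [1, 1, 1],
 [0, 1, 0]]
  V a = (-1, -3, 2)
Solving gives a = (-1, 2, -4).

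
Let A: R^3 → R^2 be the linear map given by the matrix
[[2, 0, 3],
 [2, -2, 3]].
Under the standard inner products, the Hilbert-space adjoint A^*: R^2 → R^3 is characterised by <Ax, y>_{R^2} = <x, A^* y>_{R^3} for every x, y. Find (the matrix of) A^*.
A^* = A^T =
[[2, 2],
 [0, -2],
 [3, 3]]

For real matrices with standard dot products, the defining identity <Ax, y> = <x, A^* y> gives (Ax)^T y = x^T (A^*) y, i.e. x^T A^T y = x^T (A^*) y. Since this holds for all x, y, we must have A^* = A^T. Therefore
A^* =
[[2, 2],
 [0, -2],
 [3, 3]].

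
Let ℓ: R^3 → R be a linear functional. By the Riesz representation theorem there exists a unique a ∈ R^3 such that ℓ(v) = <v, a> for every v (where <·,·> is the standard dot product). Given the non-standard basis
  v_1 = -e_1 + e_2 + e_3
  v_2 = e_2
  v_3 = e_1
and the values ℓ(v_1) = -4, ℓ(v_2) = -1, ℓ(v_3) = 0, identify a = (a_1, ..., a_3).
a = (0, -1, -3)

Write a = (a_1, ..., a_3) in the standard basis. For each basis vector v_i, ℓ(v_i) = <v_i, a> is a linear equation in the a_j's. Collect the n equations into a matrix system V a = ℓ, where row i of V is v_i (expressed in the standard basis). Since V is invertible (lower-triangular with 1s on the diagonal, up to permutation), solve by back-substitution:
  V =
[[-1, 1, 1],
 [0, 1, 0],
 [1, 0, 0]]
  V a = (-4, -1, 0)
Solving gives a = (0, -1, -3).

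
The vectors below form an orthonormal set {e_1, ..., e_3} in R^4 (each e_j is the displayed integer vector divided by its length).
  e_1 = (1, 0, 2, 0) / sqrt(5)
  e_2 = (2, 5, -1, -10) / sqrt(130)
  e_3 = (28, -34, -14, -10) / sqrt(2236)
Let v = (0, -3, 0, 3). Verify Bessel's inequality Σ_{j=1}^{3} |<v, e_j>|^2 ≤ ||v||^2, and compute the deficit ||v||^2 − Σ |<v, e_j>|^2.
Σ |<v, e_j>|^2 = 1539/86; ||v||^2 = 18; deficit = 9/86

Write each e_j = u_j / sqrt(<u_j, u_j>) where u_j is the displayed integer vector. Then <v, e_j> = <v, u_j> / sqrt(<u_j, u_j>), so |<v, e_j>|^2 = <v, u_j>^2 / <u_j, u_j>.
Coefficients: <v, e_1> = 0/sqrt(5), <v, e_2> = -45/sqrt(130), <v, e_3> = 72/sqrt(2236).
Square and sum: Σ |<v, e_j>|^2 = 1539/86.
Compute ||v||^2 = v·v = 18.
Deficit = 18 − 1539/86 = 9/86 ≥ 0, confirming Bessel's inequality. (The deficit equals ||v − Σ <v,e_j> e_j||^2, the squared distance from v to span{e_j}.)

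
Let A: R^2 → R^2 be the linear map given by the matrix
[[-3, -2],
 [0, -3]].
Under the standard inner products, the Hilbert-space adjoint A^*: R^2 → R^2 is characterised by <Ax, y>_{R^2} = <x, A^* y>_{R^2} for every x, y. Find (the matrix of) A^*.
A^* = A^T =
[[-3, 0],
 [-2, -3]]

For real matrices with standard dot products, the defining identity <Ax, y> = <x, A^* y> gives (Ax)^T y = x^T (A^*) y, i.e. x^T A^T y = x^T (A^*) y. Since this holds for all x, y, we must have A^* = A^T. Therefore
A^* =
[[-3, 0],
 [-2, -3]].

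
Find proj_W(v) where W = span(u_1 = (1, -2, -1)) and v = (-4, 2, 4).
proj_W(v) = (-2, 4, 2)

Set up U = [u_1 | ... | u_1] ∈ R^(3×1). The projector onto W = col(U) is P = U (U^T U)^(-1) U^T.
Compute U^T U =
  [6],
and U^T v = (-12).
Solve U^T U · c = U^T v for the coefficients: c = (-2). The projection is proj_W(v) = U c.
Check: (v - proj_W(v)) · u_1 = 0  (should be 0).
Result: proj_W(v) = (-2, 4, 2).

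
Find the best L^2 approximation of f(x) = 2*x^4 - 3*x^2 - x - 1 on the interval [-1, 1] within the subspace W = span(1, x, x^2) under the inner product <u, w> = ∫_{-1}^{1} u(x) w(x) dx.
g(x) = -9*x^2/7 - x - 41/35

The best approximation g ∈ W is the orthogonal projection of f onto W. Writing g = a_0 + a_1 x + a_2 x^2, the coefficients solve the normal equations G · a = b where
  G_{ij} = <φ_i, φ_j> and b_i = <f, φ_i>, with φ_0 = 1, φ_1 = x, φ_2 = x^2.
G =
  [2, 0, 2/3]
  [0, 2/3, 0]
  [2/3, 0, 2/5],
b = (-16/5, -2/3, -136/105).
Solving gives a_0 = -41/35, a_1 = -1, a_2 = -9/7, so
  g(x) = -9*x^2/7 - x - 41/35.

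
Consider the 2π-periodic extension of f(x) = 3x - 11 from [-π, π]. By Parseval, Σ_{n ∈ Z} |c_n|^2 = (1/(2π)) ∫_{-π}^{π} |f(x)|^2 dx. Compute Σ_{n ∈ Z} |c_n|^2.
Σ |c_n|^2 = 3π^2 + 121

Expand and integrate term by term over [-π, π]:
  ∫ (3x)^2 dx = 9·(2π^3/3); ∫ 2·3·(-11)·x dx = 0 (odd integrand); ∫ (-11)^2 dx = 121·2π.
So (1/(2π)) ∫_{-π}^{π} (3x - 11)^2 dx = 9π^2/3 + 121 = 3π^2 + 121.
Parseval ⇒ Σ |c_n|^2 = 3π^2 + 121.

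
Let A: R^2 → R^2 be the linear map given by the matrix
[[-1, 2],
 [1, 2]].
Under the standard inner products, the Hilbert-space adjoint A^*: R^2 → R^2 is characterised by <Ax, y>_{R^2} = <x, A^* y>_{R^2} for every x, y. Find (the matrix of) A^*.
A^* = A^T =
[[-1, 1],
 [2, 2]]

For real matrices with standard dot products, the defining identity <Ax, y> = <x, A^* y> gives (Ax)^T y = x^T (A^*) y, i.e. x^T A^T y = x^T (A^*) y. Since this holds for all x, y, we must have A^* = A^T. Therefore
A^* =
[[-1, 1],
 [2, 2]].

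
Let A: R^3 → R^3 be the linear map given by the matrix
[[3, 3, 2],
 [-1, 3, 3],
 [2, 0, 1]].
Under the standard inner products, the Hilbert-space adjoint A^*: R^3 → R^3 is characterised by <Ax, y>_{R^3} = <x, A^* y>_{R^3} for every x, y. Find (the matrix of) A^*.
A^* = A^T =
[[3, -1, 2],
 [3, 3, 0],
 [2, 3, 1]]

For real matrices with standard dot products, the defining identity <Ax, y> = <x, A^* y> gives (Ax)^T y = x^T (A^*) y, i.e. x^T A^T y = x^T (A^*) y. Since this holds for all x, y, we must have A^* = A^T. Therefore
A^* =
[[3, -1, 2],
 [3, 3, 0],
 [2, 3, 1]].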